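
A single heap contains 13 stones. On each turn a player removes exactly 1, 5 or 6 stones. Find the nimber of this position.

Compute g(0), g(1), … for moves {1, 5, 6}:
g(0) = mex{} = 0
g(1) = mex{0} = 1
g(2) = mex{1} = 0
g(3) = mex{0} = 1
g(4) = mex{1} = 0
g(5) = mex{0} = 1
g(6) = mex{0,1} = 2
g(7) = mex{0,1,2} = 3
g(8) = mex{0,1,3} = 2
g(9) = mex{0,1,2} = 3
g(10) = mex{0,1,3} = 2
g(11) = mex{1,2} = 0
g(12) = mex{0,2,3} = 1
g(13) = mex{1,2,3} = 0
So g(13) = 0.

0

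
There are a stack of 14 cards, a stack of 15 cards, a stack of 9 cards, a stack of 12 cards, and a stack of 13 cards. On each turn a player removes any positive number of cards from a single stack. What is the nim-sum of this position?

9

Nim-sum: 14 ^ 15 ^ 9 ^ 12 ^ 13 = 9.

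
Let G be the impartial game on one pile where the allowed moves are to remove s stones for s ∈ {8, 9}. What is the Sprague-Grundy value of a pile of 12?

Build the Grundy sequence with g(k) = mex{g(k−s) : s ∈ {8, 9}, s ≤ k}:
g(0) = mex{} = 0
g(1) = mex{} = 0
g(2) = mex{} = 0
g(3) = mex{} = 0
g(4) = mex{} = 0
g(5) = mex{} = 0
g(6) = mex{} = 0
g(7) = mex{} = 0
g(8) = mex{0} = 1
g(9) = mex{0} = 1
g(10) = mex{0} = 1
g(11) = mex{0} = 1
g(12) = mex{0} = 1
So g(12) = 1.

1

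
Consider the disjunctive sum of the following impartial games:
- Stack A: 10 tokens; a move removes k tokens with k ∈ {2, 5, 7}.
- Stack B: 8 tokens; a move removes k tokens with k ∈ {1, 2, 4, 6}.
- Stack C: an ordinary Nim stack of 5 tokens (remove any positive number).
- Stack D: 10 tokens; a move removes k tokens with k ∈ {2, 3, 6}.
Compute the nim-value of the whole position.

5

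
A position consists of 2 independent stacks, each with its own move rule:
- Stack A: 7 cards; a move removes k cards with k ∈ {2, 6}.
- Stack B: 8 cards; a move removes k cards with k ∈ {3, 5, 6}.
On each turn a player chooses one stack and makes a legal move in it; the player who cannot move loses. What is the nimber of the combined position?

3

Build the Grundy sequence for stack A with g(k) = mex{g(k−s) : s ∈ {2, 6}, s ≤ k}:
k:     0  1  2  3  4  5  6  7
g(k):  0  0  1  1  0  0  1  1
So g(7) = 1.
Build the Grundy sequence for stack B with g(k) = mex{g(k−s) : s ∈ {3, 5, 6}, s ≤ k}:
k:     0  1  2  3  4  5  6  7  8
g(k):  0  0  0  1  1  1  2  2  2
So g(8) = 2.
The value of a disjunctive sum is the nim-sum of the parts.
Combined value = 1 ⊕ 2 = 3.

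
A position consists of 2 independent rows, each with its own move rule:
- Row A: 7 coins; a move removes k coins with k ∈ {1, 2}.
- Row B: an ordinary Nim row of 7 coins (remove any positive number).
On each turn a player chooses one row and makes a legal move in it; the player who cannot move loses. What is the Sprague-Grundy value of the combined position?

6

Build the Grundy sequence for row A with g(k) = mex{g(k−s) : s ∈ {1, 2}, s ≤ k}:
g(0) = mex{} = 0
g(1) = mex{0} = 1
g(2) = mex{0,1} = 2
g(3) = mex{1,2} = 0
g(4) = mex{0,2} = 1
g(5) = mex{0,1} = 2
g(6) = mex{1,2} = 0
g(7) = mex{0,2} = 1
So g(7) = 1.
Row B is a plain Nim row of size 7, so its Grundy value is 7.
The value of a disjunctive sum is the nim-sum of the parts.
Combined value = 1 XOR 7 = 6.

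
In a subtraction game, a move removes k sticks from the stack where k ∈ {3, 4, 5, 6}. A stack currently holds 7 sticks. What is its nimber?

2

Grundy values for subtraction set {3, 4, 5, 6}:
k:     0  1  2  3  4  5  6  7
g(k):  0  0  0  1  1  1  2  2
So g(7) = 2.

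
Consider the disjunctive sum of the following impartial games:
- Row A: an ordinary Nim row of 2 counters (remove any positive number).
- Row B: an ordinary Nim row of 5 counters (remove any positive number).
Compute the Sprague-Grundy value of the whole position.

Row A is a plain Nim row of size 2, so its Grundy value is 2.
Row B is a plain Nim row of size 5, so its Grundy value is 5.
By the Sprague-Grundy theorem, the Grundy value of a sum of independent games is the XOR of the component values.
Combined value = 2 ⊕ 5 = 7.

7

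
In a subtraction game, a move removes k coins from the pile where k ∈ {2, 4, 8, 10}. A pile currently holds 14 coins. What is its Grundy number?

1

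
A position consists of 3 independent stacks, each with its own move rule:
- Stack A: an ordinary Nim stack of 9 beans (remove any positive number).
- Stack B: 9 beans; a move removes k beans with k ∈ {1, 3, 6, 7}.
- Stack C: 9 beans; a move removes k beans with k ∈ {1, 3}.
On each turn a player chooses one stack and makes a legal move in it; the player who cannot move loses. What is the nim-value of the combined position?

11

Stack A is a plain Nim stack of size 9, so its Grundy value is 9.
Grundy values for stack B (subtraction set {1, 3, 6, 7}):
k:     0  1  2  3  4  5  6  7  8  9
g(k):  0  1  0  1  0  1  2  3  2  3
So g(9) = 3.
Grundy values for stack C (subtraction set {1, 3}):
k:     0  1  2  3  4  5  6  7  8  9
g(k):  0  1  0  1  0  1  0  1  0  1
So g(9) = 1.
The value of a disjunctive sum is the nim-sum of the parts.
Combined value = 9 XOR 3 XOR 1 = 11.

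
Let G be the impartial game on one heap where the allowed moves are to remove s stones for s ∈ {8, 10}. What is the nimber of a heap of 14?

1

Grundy values for subtraction set {8, 10}:
k:     0  1  2  3  4  5  6  7  8  9 10 11 12 13 14
g(k):  0  0  0  0  0  0  0  0  1  1  1  1  1  1  1
So g(14) = 1.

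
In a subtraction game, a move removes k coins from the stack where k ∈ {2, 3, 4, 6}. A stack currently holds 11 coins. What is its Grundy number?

Grundy values for subtraction set {2, 3, 4, 6}:
g(0) = mex{} = 0
g(1) = mex{} = 0
g(2) = mex{0} = 1
g(3) = mex{0} = 1
g(4) = mex{0,1} = 2
g(5) = mex{0,1} = 2
g(6) = mex{0,1,2} = 3
g(7) = mex{0,1,2} = 3
g(8) = mex{1,2,3} = 0
g(9) = mex{1,2,3} = 0
g(10) = mex{0,2,3} = 1
g(11) = mex{0,2,3} = 1
So g(11) = 1.

1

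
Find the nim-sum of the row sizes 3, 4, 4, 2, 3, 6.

4

Compute the nim-sum pairwise:
3 XOR 4 = 7
7 XOR 4 = 3
3 XOR 2 = 1
1 XOR 3 = 2
2 XOR 6 = 4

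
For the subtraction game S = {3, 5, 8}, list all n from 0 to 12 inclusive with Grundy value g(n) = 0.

0, 1, 2, 11, 12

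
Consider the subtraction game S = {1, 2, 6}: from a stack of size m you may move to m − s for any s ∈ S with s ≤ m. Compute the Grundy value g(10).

Grundy values for subtraction set {1, 2, 6}:
g(0) = mex{} = 0
g(1) = mex{0} = 1
g(2) = mex{0,1} = 2
g(3) = mex{1,2} = 0
g(4) = mex{0,2} = 1
g(5) = mex{0,1} = 2
g(6) = mex{0,1,2} = 3
g(7) = mex{1,2,3} = 0
g(8) = mex{0,2,3} = 1
g(9) = mex{0,1} = 2
g(10) = mex{1,2} = 0
So g(10) = 0.

0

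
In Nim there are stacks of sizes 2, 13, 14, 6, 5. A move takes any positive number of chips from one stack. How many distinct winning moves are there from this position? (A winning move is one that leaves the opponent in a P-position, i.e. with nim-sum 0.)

3

Compute the nim-sum pairwise:
2 ⊕ 13 = 15
15 ⊕ 14 = 1
1 ⊕ 6 = 7
7 ⊕ 5 = 2
The overall nim-sum is X = 2. A stack of size p has a winning move iff p XOR X < p (reduce it to p XOR X).
  2: 2 XOR 2 = 0 < 2 — winning move (to 0).
  13: 13 XOR 2 = 15 ≥ 13 — no move.
  14: 14 XOR 2 = 12 < 14 — winning move (to 12).
  6: 6 XOR 2 = 4 < 6 — winning move (to 4).
  5: 5 XOR 2 = 7 ≥ 5 — no move.
That gives 3 winning moves.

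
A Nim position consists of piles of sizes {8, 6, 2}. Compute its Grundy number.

12

Compute the nim-sum pairwise:
8 ^ 6 = 14
14 ^ 2 = 12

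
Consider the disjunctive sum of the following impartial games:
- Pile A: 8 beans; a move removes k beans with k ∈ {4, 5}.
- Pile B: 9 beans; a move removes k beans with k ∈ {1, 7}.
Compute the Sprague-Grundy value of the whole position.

For pile A, compute g(0), g(1), … with moves {4, 5}:
k:     0  1  2  3  4  5  6  7  8
g(k):  0  0  0  0  1  1  1  1  2
So g(8) = 2.
Build the Grundy sequence for pile B with g(k) = mex{g(k−s) : s ∈ {1, 7}, s ≤ k}:
k:     0  1  2  3  4  5  6  7  8  9
g(k):  0  1  0  1  0  1  0  1  0  1
So g(9) = 1.
The value of a disjunctive sum is the nim-sum of the parts.
Combined value = 2 ⊕ 1 = 3.

3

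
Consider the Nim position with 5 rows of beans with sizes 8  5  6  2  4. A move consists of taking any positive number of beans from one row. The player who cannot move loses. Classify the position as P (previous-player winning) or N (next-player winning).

N-position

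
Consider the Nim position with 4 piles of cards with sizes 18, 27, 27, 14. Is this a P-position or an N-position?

Nim-sum: 18 ^ 27 ^ 27 ^ 14 = 28.
The nim-sum is 28 ≠ 0, so this is an N-position: the player to move can win.

N-position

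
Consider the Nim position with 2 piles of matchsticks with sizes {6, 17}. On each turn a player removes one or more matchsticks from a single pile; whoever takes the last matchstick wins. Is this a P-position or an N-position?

Nim-sum: 6 XOR 17 = 23.
The nim-sum is 23 ≠ 0, so this is an N-position: the player to move can win.

N-position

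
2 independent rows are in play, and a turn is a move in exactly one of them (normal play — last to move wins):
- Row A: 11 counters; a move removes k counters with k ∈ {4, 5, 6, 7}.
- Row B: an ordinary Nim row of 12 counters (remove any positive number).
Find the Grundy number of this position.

12

For row A, compute g(0), g(1), … with moves {4, 5, 6, 7}:
k:     0  1  2  3  4  5  6  7  8  9 10 11
g(k):  0  0  0  0  1  1  1  1  2  2  2  0
So g(11) = 0.
Row B is a plain Nim row of size 12, so its Grundy value is 12.
The value of a disjunctive sum is the nim-sum of the parts.
Combined value = 0 XOR 12 = 12.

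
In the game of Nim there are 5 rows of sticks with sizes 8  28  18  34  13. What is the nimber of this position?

41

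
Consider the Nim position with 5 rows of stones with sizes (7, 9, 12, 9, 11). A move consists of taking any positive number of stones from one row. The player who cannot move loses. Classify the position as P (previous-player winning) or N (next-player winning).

Nim-sum: 7 ^ 9 ^ 12 ^ 9 ^ 11 = 0.
The nim-sum is 0, so this is a P-position: the player to move is in a losing position under optimal play.

P-position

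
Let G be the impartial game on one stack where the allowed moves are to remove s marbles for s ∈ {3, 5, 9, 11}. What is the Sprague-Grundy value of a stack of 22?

0

Compute g(0), g(1), … for moves {3, 5, 9, 11}:
k:     0  1  2  3  4  5  6  7  8  9 10 11 12 13 14 15 16 17 18 19 20 21 22
g(k):  0  0  0  1  1  1  2  2  0  3  3  1  4  2  0  0  0  1  1  1  2  2  0
So g(22) = 0.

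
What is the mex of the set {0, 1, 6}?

The values 0, 1 are all present; 2 is the first non-negative integer missing from the set.

2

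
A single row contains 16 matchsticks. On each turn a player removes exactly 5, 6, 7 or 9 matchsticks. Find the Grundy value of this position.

0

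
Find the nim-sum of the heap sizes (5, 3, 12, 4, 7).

Compute the nim-sum pairwise:
5 XOR 3 = 6
6 XOR 12 = 10
10 XOR 4 = 14
14 XOR 7 = 9

9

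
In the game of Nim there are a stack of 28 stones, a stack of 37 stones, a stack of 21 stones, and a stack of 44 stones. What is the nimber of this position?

Bitwise XOR of the heap sizes:
  011100  (28)
  100101  (37)
  010101  (21)
  101100  (44)
  ------
  000000  (0)

0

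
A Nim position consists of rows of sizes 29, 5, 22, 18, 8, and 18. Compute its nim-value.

In binary:
  11101  (29)
  00101  (5)
  10110  (22)
  10010  (18)
  01000  (8)
  10010  (18)
  -----
  00110  (6)

6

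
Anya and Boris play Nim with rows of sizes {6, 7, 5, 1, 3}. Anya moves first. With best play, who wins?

Anya wins

Compute the nim-sum pairwise:
6 XOR 7 = 1
1 XOR 5 = 4
4 XOR 1 = 5
5 XOR 3 = 6
The nim-sum is 6 ≠ 0, so this is an N-position: the player to move can win; Anya has a winning move.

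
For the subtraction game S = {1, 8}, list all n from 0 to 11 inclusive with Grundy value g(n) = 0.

0, 2, 4, 6, 9, 11

Compute g(0), g(1), … for moves {1, 8}:
g(0) = mex{} = 0
g(1) = mex{0} = 1
g(2) = mex{1} = 0
g(3) = mex{0} = 1
g(4) = mex{1} = 0
g(5) = mex{0} = 1
g(6) = mex{1} = 0
g(7) = mex{0} = 1
g(8) = mex{0,1} = 2
g(9) = mex{1,2} = 0
g(10) = mex{0} = 1
g(11) = mex{1} = 0
The P-positions (g = 0) in 0..11 are 0, 2, 4, 6, 9, 11.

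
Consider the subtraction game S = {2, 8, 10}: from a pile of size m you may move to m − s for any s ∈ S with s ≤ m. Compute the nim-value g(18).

1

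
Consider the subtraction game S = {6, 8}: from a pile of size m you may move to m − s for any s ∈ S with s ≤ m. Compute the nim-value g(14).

0

Compute g(0), g(1), … for moves {6, 8}:
g(0) = mex{} = 0
g(1) = mex{} = 0
g(2) = mex{} = 0
g(3) = mex{} = 0
g(4) = mex{} = 0
g(5) = mex{} = 0
g(6) = mex{0} = 1
g(7) = mex{0} = 1
g(8) = mex{0} = 1
g(9) = mex{0} = 1
g(10) = mex{0} = 1
g(11) = mex{0} = 1
g(12) = mex{0,1} = 2
g(13) = mex{0,1} = 2
g(14) = mex{1} = 0
So g(14) = 0.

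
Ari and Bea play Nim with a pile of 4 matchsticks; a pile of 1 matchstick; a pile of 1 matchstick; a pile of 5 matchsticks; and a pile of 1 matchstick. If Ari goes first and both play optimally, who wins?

Nim-sum: 4 ^ 1 ^ 1 ^ 5 ^ 1 = 0.
The nim-sum is 0, so this is a P-position: the player to move is in a losing position under optimal play; Ari is about to move from it and so loses — Bea wins.

Bea wins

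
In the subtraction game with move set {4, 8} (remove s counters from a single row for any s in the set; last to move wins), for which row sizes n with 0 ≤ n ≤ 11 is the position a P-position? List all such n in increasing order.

0, 1, 2, 3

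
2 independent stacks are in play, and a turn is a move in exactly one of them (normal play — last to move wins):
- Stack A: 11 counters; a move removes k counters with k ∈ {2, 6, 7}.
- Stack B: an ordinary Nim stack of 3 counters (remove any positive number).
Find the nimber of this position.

2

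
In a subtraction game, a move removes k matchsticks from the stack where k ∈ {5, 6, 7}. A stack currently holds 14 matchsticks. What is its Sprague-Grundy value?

0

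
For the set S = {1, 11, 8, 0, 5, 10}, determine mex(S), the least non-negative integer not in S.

2

The values 0, 1 are all present; 2 is the first non-negative integer missing from the set.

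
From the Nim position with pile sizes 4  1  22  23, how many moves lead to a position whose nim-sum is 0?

3

Nim-sum: 4 ^ 1 ^ 22 ^ 23 = 4.
The overall nim-sum is X = 4. A pile of size p has a winning move iff p XOR X < p (reduce it to p XOR X).
  4: 4 XOR 4 = 0 < 4 — winning move (to 0).
  1: 1 XOR 4 = 5 ≥ 1 — no move.
  22: 22 XOR 4 = 18 < 22 — winning move (to 18).
  23: 23 XOR 4 = 19 < 23 — winning move (to 19).
That gives 3 winning moves.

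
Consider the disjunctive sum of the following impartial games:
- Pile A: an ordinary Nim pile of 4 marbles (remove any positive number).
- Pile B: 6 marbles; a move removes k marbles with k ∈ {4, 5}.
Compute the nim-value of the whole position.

5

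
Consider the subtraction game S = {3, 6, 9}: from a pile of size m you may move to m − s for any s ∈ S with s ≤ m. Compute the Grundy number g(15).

1

Build the Grundy sequence with g(k) = mex{g(k−s) : s ∈ {3, 6, 9}, s ≤ k}:
k:     0  1  2  3  4  5  6  7  8  9 10 11 12 13 14 15
g(k):  0  0  0  1  1  1  2  2  2  3  3  3  0  0  0  1
So g(15) = 1.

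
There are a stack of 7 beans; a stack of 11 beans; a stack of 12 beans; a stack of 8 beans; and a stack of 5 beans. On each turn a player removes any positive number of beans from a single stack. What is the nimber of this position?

Compute the nim-sum pairwise:
7 ⊕ 11 = 12
12 ⊕ 12 = 0
0 ⊕ 8 = 8
8 ⊕ 5 = 13

13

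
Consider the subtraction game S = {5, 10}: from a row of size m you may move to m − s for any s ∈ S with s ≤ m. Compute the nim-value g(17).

Grundy values for subtraction set {5, 10}:
k:     0  1  2  3  4  5  6  7  8  9 10 11 12 13 14 15 16 17
g(k):  0  0  0  0  0  1  1  1  1  1  2  2  2  2  2  0  0  0
So g(17) = 0.

0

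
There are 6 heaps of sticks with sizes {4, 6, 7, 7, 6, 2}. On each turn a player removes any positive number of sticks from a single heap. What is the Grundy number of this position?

In binary:
  100  (4)
  110  (6)
  111  (7)
  111  (7)
  110  (6)
  010  (2)
  ---
  110  (6)

6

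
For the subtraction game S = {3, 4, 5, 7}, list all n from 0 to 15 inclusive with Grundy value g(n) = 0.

0, 1, 2, 10, 11, 12

Build the Grundy sequence with g(k) = mex{g(k−s) : s ∈ {3, 4, 5, 7}, s ≤ k}:
k:     0  1  2  3  4  5  6  7  8  9 10 11 12 13 14 15
g(k):  0  0  0  1  1  1  2  2  2  3  0  0  0  1  1  1
The P-positions (g = 0) in 0..15 are 0, 1, 2, 10, 11, 12.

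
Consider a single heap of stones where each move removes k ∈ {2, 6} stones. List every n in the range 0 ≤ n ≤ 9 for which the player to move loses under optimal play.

0, 1, 4, 5, 8, 9

Build the Grundy sequence with g(k) = mex{g(k−s) : s ∈ {2, 6}, s ≤ k}:
k:     0  1  2  3  4  5  6  7  8  9
g(k):  0  0  1  1  0  0  1  1  0  0
The P-positions (g = 0) in 0..9 are 0, 1, 4, 5, 8, 9.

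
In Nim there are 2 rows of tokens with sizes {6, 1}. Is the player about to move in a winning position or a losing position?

Winning position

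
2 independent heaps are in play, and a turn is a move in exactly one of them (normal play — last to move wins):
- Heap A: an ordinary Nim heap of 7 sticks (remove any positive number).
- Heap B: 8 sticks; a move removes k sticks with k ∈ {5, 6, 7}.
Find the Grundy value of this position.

6

Heap A is a plain Nim heap of size 7, so its Grundy value is 7.
Grundy values for heap B (subtraction set {5, 6, 7}):
g(0) = mex{} = 0
g(1) = mex{} = 0
g(2) = mex{} = 0
g(3) = mex{} = 0
g(4) = mex{} = 0
g(5) = mex{0} = 1
g(6) = mex{0} = 1
g(7) = mex{0} = 1
g(8) = mex{0} = 1
So g(8) = 1.
By the Sprague-Grundy theorem, the Grundy value of a sum of independent games is the XOR of the component values.
Combined value = 7 XOR 1 = 6.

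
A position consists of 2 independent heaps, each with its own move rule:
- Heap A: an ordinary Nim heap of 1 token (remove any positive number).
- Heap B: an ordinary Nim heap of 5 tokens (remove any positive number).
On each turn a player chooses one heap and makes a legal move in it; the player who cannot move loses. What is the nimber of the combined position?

4

Heap A is a plain Nim heap of size 1, so its Grundy value is 1.
Heap B is a plain Nim heap of size 5, so its Grundy value is 5.
The value of a disjunctive sum is the nim-sum of the parts.
Combined value = 1 ⊕ 5 = 4.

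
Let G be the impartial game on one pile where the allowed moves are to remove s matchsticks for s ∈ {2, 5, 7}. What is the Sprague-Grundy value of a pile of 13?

Grundy values for subtraction set {2, 5, 7}:
k:     0  1  2  3  4  5  6  7  8  9 10 11 12 13
g(k):  0  0  1  1  0  2  1  3  2  2  0  3  1  0
So g(13) = 0.

0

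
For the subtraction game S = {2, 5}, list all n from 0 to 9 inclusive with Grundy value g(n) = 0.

0, 1, 4, 7, 8

Grundy values for subtraction set {2, 5}:
g(0) = mex{} = 0
g(1) = mex{} = 0
g(2) = mex{0} = 1
g(3) = mex{0} = 1
g(4) = mex{1} = 0
g(5) = mex{0,1} = 2
g(6) = mex{0} = 1
g(7) = mex{1,2} = 0
g(8) = mex{1} = 0
g(9) = mex{0} = 1
The P-positions (g = 0) in 0..9 are 0, 1, 4, 7, 8.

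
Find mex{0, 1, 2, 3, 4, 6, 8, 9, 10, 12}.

5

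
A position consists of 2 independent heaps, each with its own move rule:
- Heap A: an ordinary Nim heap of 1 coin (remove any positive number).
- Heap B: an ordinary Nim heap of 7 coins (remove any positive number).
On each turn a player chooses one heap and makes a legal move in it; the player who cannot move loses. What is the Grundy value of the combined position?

Heap A is a plain Nim heap of size 1, so its Grundy value is 1.
Heap B is a plain Nim heap of size 7, so its Grundy value is 7.
The value of a disjunctive sum is the nim-sum of the parts.
Combined value = 1 XOR 7 = 6.

6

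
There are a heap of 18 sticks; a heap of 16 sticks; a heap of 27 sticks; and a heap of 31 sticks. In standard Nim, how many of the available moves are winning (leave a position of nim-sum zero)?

1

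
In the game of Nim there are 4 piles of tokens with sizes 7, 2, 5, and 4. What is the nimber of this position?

4

Nim-sum: 7 ⊕ 2 ⊕ 5 ⊕ 4 = 4.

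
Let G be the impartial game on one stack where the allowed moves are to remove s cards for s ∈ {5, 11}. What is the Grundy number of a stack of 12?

2

Build the Grundy sequence with g(k) = mex{g(k−s) : s ∈ {5, 11}, s ≤ k}:
g(0) = mex{} = 0
g(1) = mex{} = 0
g(2) = mex{} = 0
g(3) = mex{} = 0
g(4) = mex{} = 0
g(5) = mex{0} = 1
g(6) = mex{0} = 1
g(7) = mex{0} = 1
g(8) = mex{0} = 1
g(9) = mex{0} = 1
g(10) = mex{1} = 0
g(11) = mex{0,1} = 2
g(12) = mex{0,1} = 2
So g(12) = 2.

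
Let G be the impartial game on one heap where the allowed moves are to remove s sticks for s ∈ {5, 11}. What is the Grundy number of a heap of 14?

2

Build the Grundy sequence with g(k) = mex{g(k−s) : s ∈ {5, 11}, s ≤ k}:
k:     0  1  2  3  4  5  6  7  8  9 10 11 12 13 14
g(k):  0  0  0  0  0  1  1  1  1  1  0  2  2  2  2
So g(14) = 2.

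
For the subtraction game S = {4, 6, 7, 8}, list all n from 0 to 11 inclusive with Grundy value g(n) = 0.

0, 1, 2, 3

Build the Grundy sequence with g(k) = mex{g(k−s) : s ∈ {4, 6, 7, 8}, s ≤ k}:
k:     0  1  2  3  4  5  6  7  8  9 10 11
g(k):  0  0  0  0  1  1  1  1  2  2  2  2
The P-positions (g = 0) in 0..11 are 0, 1, 2, 3.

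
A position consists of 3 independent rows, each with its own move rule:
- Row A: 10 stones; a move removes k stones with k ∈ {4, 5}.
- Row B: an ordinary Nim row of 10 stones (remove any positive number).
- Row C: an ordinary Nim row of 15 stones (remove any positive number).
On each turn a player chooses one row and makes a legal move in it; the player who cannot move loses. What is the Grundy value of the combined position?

5

For row A, compute g(0), g(1), … with moves {4, 5}:
k:     0  1  2  3  4  5  6  7  8  9 10
g(k):  0  0  0  0  1  1  1  1  2  0  0
So g(10) = 0.
Row B is a plain Nim row of size 10, so its Grundy value is 10.
Row C is a plain Nim row of size 15, so its Grundy value is 15.
The value of a disjunctive sum is the nim-sum of the parts.
Combined value = 0 XOR 10 XOR 15 = 5.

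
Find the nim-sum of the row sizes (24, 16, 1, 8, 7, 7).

In binary:
  11000  (24)
  10000  (16)
  00001  (1)
  01000  (8)
  00111  (7)
  00111  (7)
  -----
  00001  (1)

1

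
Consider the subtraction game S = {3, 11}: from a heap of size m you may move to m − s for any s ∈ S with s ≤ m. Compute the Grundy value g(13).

2

Compute g(0), g(1), … for moves {3, 11}:
k:     0  1  2  3  4  5  6  7  8  9 10 11 12 13
g(k):  0  0  0  1  1  1  0  0  0  1  1  1  2  2
So g(13) = 2.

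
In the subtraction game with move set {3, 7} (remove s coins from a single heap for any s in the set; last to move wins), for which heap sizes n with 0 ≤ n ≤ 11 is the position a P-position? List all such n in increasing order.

0, 1, 2, 6, 10, 11

Build the Grundy sequence with g(k) = mex{g(k−s) : s ∈ {3, 7}, s ≤ k}:
g(0) = mex{} = 0
g(1) = mex{} = 0
g(2) = mex{} = 0
g(3) = mex{0} = 1
g(4) = mex{0} = 1
g(5) = mex{0} = 1
g(6) = mex{1} = 0
g(7) = mex{0,1} = 2
g(8) = mex{0,1} = 2
g(9) = mex{0} = 1
g(10) = mex{1,2} = 0
g(11) = mex{1,2} = 0
The P-positions (g = 0) in 0..11 are 0, 1, 2, 6, 10, 11.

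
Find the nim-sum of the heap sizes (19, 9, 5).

31

Compute the nim-sum pairwise:
19 ^ 9 = 26
26 ^ 5 = 31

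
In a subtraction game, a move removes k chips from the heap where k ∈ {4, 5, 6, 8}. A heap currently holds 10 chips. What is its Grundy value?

2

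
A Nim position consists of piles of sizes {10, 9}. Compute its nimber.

3

Bitwise XOR of the heap sizes:
  1010  (10)
  1001  (9)
  ----
  0011  (3)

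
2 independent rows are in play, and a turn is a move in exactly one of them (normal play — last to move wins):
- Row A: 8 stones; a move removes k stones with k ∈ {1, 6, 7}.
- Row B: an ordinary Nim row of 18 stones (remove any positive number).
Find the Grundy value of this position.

Grundy values for row A (subtraction set {1, 6, 7}):
k:     0  1  2  3  4  5  6  7  8
g(k):  0  1  0  1  0  1  2  3  2
So g(8) = 2.
Row B is a plain Nim row of size 18, so its Grundy value is 18.
By the Sprague-Grundy theorem, the Grundy value of a sum of independent games is the XOR of the component values.
Combined value = 2 XOR 18 = 16.

16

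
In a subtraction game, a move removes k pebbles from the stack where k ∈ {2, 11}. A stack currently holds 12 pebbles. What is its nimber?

2

Build the Grundy sequence with g(k) = mex{g(k−s) : s ∈ {2, 11}, s ≤ k}:
g(0) = mex{} = 0
g(1) = mex{} = 0
g(2) = mex{0} = 1
g(3) = mex{0} = 1
g(4) = mex{1} = 0
g(5) = mex{1} = 0
g(6) = mex{0} = 1
g(7) = mex{0} = 1
g(8) = mex{1} = 0
g(9) = mex{1} = 0
g(10) = mex{0} = 1
g(11) = mex{0} = 1
g(12) = mex{0,1} = 2
So g(12) = 2.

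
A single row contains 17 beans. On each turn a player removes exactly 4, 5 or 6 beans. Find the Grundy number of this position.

Grundy values for subtraction set {4, 5, 6}:
k:     0  1  2  3  4  5  6  7  8  9 10 11 12 13 14 15 16 17
g(k):  0  0  0  0  1  1  1  1  2  2  0  0  0  0  1  1  1  1
So g(17) = 1.

1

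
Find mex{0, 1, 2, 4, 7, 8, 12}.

The values 0, 1, 2 are all present; 3 is the first non-negative integer missing from the set.

3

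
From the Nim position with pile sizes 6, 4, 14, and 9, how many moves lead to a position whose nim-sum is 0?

3

In binary:
  0110  (6)
  0100  (4)
  1110  (14)
  1001  (9)
  ----
  0101  (5)
The overall nim-sum is X = 5. A pile of size p has a winning move iff p XOR X < p (reduce it to p XOR X).
  6: 6 XOR 5 = 3 < 6 — winning move (to 3).
  4: 4 XOR 5 = 1 < 4 — winning move (to 1).
  14: 14 XOR 5 = 11 < 14 — winning move (to 11).
  9: 9 XOR 5 = 12 ≥ 9 — no move.
That gives 3 winning moves.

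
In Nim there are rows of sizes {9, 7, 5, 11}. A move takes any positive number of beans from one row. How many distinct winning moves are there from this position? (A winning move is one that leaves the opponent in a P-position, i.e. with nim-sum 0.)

In binary:
  1001  (9)
  0111  (7)
  0101  (5)
  1011  (11)
  ----
  0000  (0)
The nim-sum is already 0, so every move leaves a nonzero nim-sum — there are no winning moves.

0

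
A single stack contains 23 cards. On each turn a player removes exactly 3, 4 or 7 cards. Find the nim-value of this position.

1

Grundy values for subtraction set {3, 4, 7}:
k:     0  1  2  3  4  5  6  7  8  9 10 11 12 13 14 15 16 17 18 19 20 21 22 23
g(k):  0  0  0  1  1  1  2  2  2  3  0  0  0  1  1  1  2  2  2  3  0  0  0  1
So g(23) = 1.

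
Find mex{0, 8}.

1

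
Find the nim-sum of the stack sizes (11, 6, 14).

Bitwise XOR of the heap sizes:
  1011  (11)
  0110  (6)
  1110  (14)
  ----
  0011  (3)

3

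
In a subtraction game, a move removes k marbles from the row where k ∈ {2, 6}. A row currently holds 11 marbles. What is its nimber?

Grundy values for subtraction set {2, 6}:
k:     0  1  2  3  4  5  6  7  8  9 10 11
g(k):  0  0  1  1  0  0  1  1  0  0  1  1
So g(11) = 1.

1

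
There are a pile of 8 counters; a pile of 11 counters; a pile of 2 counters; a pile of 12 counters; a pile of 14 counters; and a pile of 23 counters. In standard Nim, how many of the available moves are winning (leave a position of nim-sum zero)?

Compute the nim-sum pairwise:
8 ^ 11 = 3
3 ^ 2 = 1
1 ^ 12 = 13
13 ^ 14 = 3
3 ^ 23 = 20
The overall nim-sum is X = 20. A pile of size p has a winning move iff p XOR X < p (reduce it to p XOR X).
  8: 8 XOR 20 = 28 ≥ 8 — no move.
  11: 11 XOR 20 = 31 ≥ 11 — no move.
  2: 2 XOR 20 = 22 ≥ 2 — no move.
  12: 12 XOR 20 = 24 ≥ 12 — no move.
  14: 14 XOR 20 = 26 ≥ 14 — no move.
  23: 23 XOR 20 = 3 < 23 — winning move (to 3).
That gives 1 winning move.

1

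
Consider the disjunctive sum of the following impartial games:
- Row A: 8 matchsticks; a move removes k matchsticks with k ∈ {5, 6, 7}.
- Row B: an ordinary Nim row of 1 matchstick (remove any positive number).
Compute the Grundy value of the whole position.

0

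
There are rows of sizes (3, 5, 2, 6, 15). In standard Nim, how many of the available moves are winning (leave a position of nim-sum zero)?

Nim-sum: 3 ⊕ 5 ⊕ 2 ⊕ 6 ⊕ 15 = 13.
The overall nim-sum is X = 13. A row of size p has a winning move iff p XOR X < p (reduce it to p XOR X).
  3: 3 XOR 13 = 14 ≥ 3 — no move.
  5: 5 XOR 13 = 8 ≥ 5 — no move.
  2: 2 XOR 13 = 15 ≥ 2 — no move.
  6: 6 XOR 13 = 11 ≥ 6 — no move.
  15: 15 XOR 13 = 2 < 15 — winning move (to 2).
That gives 1 winning move.

1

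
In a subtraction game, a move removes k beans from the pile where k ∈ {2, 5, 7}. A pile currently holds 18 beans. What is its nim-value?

2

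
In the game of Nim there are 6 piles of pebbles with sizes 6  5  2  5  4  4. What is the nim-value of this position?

4

Write each in binary and XOR column by column:
  110  (6)
  101  (5)
  010  (2)
  101  (5)
  100  (4)
  100  (4)
  ---
  100  (4)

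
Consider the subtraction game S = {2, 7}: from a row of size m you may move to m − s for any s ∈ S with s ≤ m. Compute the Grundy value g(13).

Grundy values for subtraction set {2, 7}:
g(0) = mex{} = 0
g(1) = mex{} = 0
g(2) = mex{0} = 1
g(3) = mex{0} = 1
g(4) = mex{1} = 0
g(5) = mex{1} = 0
g(6) = mex{0} = 1
g(7) = mex{0} = 1
g(8) = mex{0,1} = 2
g(9) = mex{1} = 0
g(10) = mex{1,2} = 0
g(11) = mex{0} = 1
g(12) = mex{0} = 1
g(13) = mex{1} = 0
So g(13) = 0.

0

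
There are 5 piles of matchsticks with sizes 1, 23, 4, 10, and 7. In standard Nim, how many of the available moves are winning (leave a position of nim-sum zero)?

1

In binary:
  00001  (1)
  10111  (23)
  00100  (4)
  01010  (10)
  00111  (7)
  -----
  11111  (31)
The overall nim-sum is X = 31. A pile of size p has a winning move iff p XOR X < p (reduce it to p XOR X).
  1: 1 XOR 31 = 30 ≥ 1 — no move.
  23: 23 XOR 31 = 8 < 23 — winning move (to 8).
  4: 4 XOR 31 = 27 ≥ 4 — no move.
  10: 10 XOR 31 = 21 ≥ 10 — no move.
  7: 7 XOR 31 = 24 ≥ 7 — no move.
That gives 1 winning move.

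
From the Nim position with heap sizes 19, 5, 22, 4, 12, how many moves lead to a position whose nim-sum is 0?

Compute the nim-sum pairwise:
19 ^ 5 = 22
22 ^ 22 = 0
0 ^ 4 = 4
4 ^ 12 = 8
The overall nim-sum is X = 8. A heap of size p has a winning move iff p XOR X < p (reduce it to p XOR X).
  19: 19 XOR 8 = 27 ≥ 19 — no move.
  5: 5 XOR 8 = 13 ≥ 5 — no move.
  22: 22 XOR 8 = 30 ≥ 22 — no move.
  4: 4 XOR 8 = 12 ≥ 4 — no move.
  12: 12 XOR 8 = 4 < 12 — winning move (to 4).
That gives 1 winning move.

1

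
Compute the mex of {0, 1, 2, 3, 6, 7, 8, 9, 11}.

4

The values 0, 1, 2, 3 are all present; 4 is the first non-negative integer missing from the set.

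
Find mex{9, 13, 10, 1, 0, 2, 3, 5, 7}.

4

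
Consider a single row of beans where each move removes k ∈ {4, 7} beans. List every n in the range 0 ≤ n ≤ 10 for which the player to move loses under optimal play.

0, 1, 2, 3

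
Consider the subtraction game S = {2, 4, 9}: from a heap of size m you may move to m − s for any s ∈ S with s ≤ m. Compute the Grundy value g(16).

Build the Grundy sequence with g(k) = mex{g(k−s) : s ∈ {2, 4, 9}, s ≤ k}:
k:     0  1  2  3  4  5  6  7  8  9 10 11 12 13 14 15 16
g(k):  0  0  1  1  2  2  0  0  1  1  2  2  0  0  1  1  2
So g(16) = 2.

2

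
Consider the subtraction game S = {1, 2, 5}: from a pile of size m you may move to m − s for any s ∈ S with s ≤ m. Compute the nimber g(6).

0

Build the Grundy sequence with g(k) = mex{g(k−s) : s ∈ {1, 2, 5}, s ≤ k}:
k:     0  1  2  3  4  5  6
g(k):  0  1  2  0  1  2  0
So g(6) = 0.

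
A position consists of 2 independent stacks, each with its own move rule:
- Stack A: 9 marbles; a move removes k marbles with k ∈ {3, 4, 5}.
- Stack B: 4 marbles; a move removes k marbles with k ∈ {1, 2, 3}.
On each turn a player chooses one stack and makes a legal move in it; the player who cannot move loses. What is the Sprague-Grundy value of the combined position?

For stack A, compute g(0), g(1), … with moves {3, 4, 5}:
g(0) = mex{} = 0
g(1) = mex{} = 0
g(2) = mex{} = 0
g(3) = mex{0} = 1
g(4) = mex{0} = 1
g(5) = mex{0} = 1
g(6) = mex{0,1} = 2
g(7) = mex{0,1} = 2
g(8) = mex{1} = 0
g(9) = mex{1,2} = 0
So g(9) = 0.
For stack B, compute g(0), g(1), … with moves {1, 2, 3}:
g(0) = mex{} = 0
g(1) = mex{0} = 1
g(2) = mex{0,1} = 2
g(3) = mex{0,1,2} = 3
g(4) = mex{1,2,3} = 0
So g(4) = 0.
The value of a disjunctive sum is the nim-sum of the parts.
Combined value = 0 ⊕ 0 = 0.

0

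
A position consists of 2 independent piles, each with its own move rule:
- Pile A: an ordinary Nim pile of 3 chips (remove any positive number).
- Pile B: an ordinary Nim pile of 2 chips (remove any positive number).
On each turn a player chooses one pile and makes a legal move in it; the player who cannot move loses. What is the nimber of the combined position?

Pile A is a plain Nim pile of size 3, so its Grundy value is 3.
Pile B is a plain Nim pile of size 2, so its Grundy value is 2.
By the Sprague-Grundy theorem, the Grundy value of a sum of independent games is the XOR of the component values.
Combined value = 3 XOR 2 = 1.

1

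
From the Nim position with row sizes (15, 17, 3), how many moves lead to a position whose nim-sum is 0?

1

Bitwise XOR of the heap sizes:
  01111  (15)
  10001  (17)
  00011  (3)
  -----
  11101  (29)
The overall nim-sum is X = 29. A row of size p has a winning move iff p XOR X < p (reduce it to p XOR X).
  15: 15 XOR 29 = 18 ≥ 15 — no move.
  17: 17 XOR 29 = 12 < 17 — winning move (to 12).
  3: 3 XOR 29 = 30 ≥ 3 — no move.
That gives 1 winning move.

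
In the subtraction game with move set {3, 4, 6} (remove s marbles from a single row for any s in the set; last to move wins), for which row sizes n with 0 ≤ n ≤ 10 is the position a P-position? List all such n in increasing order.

0, 1, 2, 9, 10

Build the Grundy sequence with g(k) = mex{g(k−s) : s ∈ {3, 4, 6}, s ≤ k}:
g(0) = mex{} = 0
g(1) = mex{} = 0
g(2) = mex{} = 0
g(3) = mex{0} = 1
g(4) = mex{0} = 1
g(5) = mex{0} = 1
g(6) = mex{0,1} = 2
g(7) = mex{0,1} = 2
g(8) = mex{0,1} = 2
g(9) = mex{1,2} = 0
g(10) = mex{1,2} = 0
The P-positions (g = 0) in 0..10 are 0, 1, 2, 9, 10.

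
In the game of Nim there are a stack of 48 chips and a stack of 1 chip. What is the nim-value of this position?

49

Nim-sum: 48 ⊕ 1 = 49.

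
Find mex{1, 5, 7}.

0 is not in the set, so the mex is 0.

0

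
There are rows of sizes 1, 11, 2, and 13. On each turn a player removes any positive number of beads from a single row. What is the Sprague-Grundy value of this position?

5

Nim-sum: 1 ^ 11 ^ 2 ^ 13 = 5.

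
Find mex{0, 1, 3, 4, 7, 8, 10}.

2

The values 0, 1 are all present; 2 is the first non-negative integer missing from the set.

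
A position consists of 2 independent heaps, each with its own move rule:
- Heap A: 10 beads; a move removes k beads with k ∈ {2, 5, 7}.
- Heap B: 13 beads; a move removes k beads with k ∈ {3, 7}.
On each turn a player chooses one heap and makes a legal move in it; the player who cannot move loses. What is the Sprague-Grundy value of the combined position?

Grundy values for heap A (subtraction set {2, 5, 7}):
k:     0  1  2  3  4  5  6  7  8  9 10
g(k):  0  0  1  1  0  2  1  3  2  2  0
So g(10) = 0.
Build the Grundy sequence for heap B with g(k) = mex{g(k−s) : s ∈ {3, 7}, s ≤ k}:
k:     0  1  2  3  4  5  6  7  8  9 10 11 12 13
g(k):  0  0  0  1  1  1  0  2  2  1  0  0  0  1
So g(13) = 1.
The value of a disjunctive sum is the nim-sum of the parts.
Combined value = 0 ⊕ 1 = 1.

1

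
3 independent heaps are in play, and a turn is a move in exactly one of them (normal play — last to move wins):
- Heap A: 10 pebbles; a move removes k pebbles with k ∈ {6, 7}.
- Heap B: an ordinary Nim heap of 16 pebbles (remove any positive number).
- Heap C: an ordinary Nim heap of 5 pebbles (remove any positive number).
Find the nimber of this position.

Build the Grundy sequence for heap A with g(k) = mex{g(k−s) : s ∈ {6, 7}, s ≤ k}:
g(0) = mex{} = 0
g(1) = mex{} = 0
g(2) = mex{} = 0
g(3) = mex{} = 0
g(4) = mex{} = 0
g(5) = mex{} = 0
g(6) = mex{0} = 1
g(7) = mex{0} = 1
g(8) = mex{0} = 1
g(9) = mex{0} = 1
g(10) = mex{0} = 1
So g(10) = 1.
Heap B is a plain Nim heap of size 16, so its Grundy value is 16.
Heap C is a plain Nim heap of size 5, so its Grundy value is 5.
The value of a disjunctive sum is the nim-sum of the parts.
Combined value = 1 ⊕ 16 ⊕ 5 = 20.

20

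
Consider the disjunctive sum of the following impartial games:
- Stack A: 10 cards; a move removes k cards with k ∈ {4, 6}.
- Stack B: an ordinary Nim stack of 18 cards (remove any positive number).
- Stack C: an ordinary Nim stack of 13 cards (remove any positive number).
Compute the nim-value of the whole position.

31

For stack A, compute g(0), g(1), … with moves {4, 6}:
k:     0  1  2  3  4  5  6  7  8  9 10
g(k):  0  0  0  0  1  1  1  1  2  2  0
So g(10) = 0.
Stack B is a plain Nim stack of size 18, so its Grundy value is 18.
Stack C is a plain Nim stack of size 13, so its Grundy value is 13.
The value of a disjunctive sum is the nim-sum of the parts.
Combined value = 0 XOR 18 XOR 13 = 31.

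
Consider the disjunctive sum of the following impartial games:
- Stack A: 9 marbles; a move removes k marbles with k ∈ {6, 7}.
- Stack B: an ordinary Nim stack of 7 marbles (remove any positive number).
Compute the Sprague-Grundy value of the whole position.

For stack A, compute g(0), g(1), … with moves {6, 7}:
k:     0  1  2  3  4  5  6  7  8  9
g(k):  0  0  0  0  0  0  1  1  1  1
So g(9) = 1.
Stack B is a plain Nim stack of size 7, so its Grundy value is 7.
The value of a disjunctive sum is the nim-sum of the parts.
Combined value = 1 XOR 7 = 6.

6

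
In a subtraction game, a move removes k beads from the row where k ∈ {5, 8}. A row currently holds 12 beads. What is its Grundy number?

2

Compute g(0), g(1), … for moves {5, 8}:
g(0) = mex{} = 0
g(1) = mex{} = 0
g(2) = mex{} = 0
g(3) = mex{} = 0
g(4) = mex{} = 0
g(5) = mex{0} = 1
g(6) = mex{0} = 1
g(7) = mex{0} = 1
g(8) = mex{0} = 1
g(9) = mex{0} = 1
g(10) = mex{0,1} = 2
g(11) = mex{0,1} = 2
g(12) = mex{0,1} = 2
So g(12) = 2.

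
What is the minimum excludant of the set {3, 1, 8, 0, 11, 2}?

The values 0, 1, 2, 3 are all present; 4 is the first non-negative integer missing from the set.

4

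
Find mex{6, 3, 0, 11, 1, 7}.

The values 0, 1 are all present; 2 is the first non-negative integer missing from the set.

2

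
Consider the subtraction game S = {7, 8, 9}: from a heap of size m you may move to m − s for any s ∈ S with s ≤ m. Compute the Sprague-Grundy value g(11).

Grundy values for subtraction set {7, 8, 9}:
g(0) = mex{} = 0
g(1) = mex{} = 0
g(2) = mex{} = 0
g(3) = mex{} = 0
g(4) = mex{} = 0
g(5) = mex{} = 0
g(6) = mex{} = 0
g(7) = mex{0} = 1
g(8) = mex{0} = 1
g(9) = mex{0} = 1
g(10) = mex{0} = 1
g(11) = mex{0} = 1
So g(11) = 1.

1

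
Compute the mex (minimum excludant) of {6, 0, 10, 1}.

2

The values 0, 1 are all present; 2 is the first non-negative integer missing from the set.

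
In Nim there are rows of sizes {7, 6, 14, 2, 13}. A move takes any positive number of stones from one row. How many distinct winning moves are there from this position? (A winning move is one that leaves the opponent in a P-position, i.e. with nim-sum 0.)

Nim-sum: 7 ^ 6 ^ 14 ^ 2 ^ 13 = 0.
The nim-sum is already 0, so every move leaves a nonzero nim-sum — there are no winning moves.

0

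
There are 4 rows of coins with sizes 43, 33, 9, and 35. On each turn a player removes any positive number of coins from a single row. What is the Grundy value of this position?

32

Nim-sum: 43 ⊕ 33 ⊕ 9 ⊕ 35 = 32.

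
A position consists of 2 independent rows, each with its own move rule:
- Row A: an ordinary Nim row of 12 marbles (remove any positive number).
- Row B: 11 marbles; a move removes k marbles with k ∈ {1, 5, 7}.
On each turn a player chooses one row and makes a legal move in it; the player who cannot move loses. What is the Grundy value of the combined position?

13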